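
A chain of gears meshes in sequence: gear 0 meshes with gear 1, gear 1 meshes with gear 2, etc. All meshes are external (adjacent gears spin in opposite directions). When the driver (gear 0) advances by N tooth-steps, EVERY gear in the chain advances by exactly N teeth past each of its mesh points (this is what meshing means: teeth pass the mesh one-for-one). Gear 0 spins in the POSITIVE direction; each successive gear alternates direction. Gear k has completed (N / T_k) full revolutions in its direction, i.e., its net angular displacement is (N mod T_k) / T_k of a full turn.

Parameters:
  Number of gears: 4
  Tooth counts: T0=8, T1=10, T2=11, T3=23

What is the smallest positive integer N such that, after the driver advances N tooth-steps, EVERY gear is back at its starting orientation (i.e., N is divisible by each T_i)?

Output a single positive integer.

Answer: 10120

Derivation:
Gear k returns to start when N is a multiple of T_k.
All gears at start simultaneously when N is a common multiple of [8, 10, 11, 23]; the smallest such N is lcm(8, 10, 11, 23).
Start: lcm = T0 = 8
Fold in T1=10: gcd(8, 10) = 2; lcm(8, 10) = 8 * 10 / 2 = 80 / 2 = 40
Fold in T2=11: gcd(40, 11) = 1; lcm(40, 11) = 40 * 11 / 1 = 440 / 1 = 440
Fold in T3=23: gcd(440, 23) = 1; lcm(440, 23) = 440 * 23 / 1 = 10120 / 1 = 10120
Full cycle length = 10120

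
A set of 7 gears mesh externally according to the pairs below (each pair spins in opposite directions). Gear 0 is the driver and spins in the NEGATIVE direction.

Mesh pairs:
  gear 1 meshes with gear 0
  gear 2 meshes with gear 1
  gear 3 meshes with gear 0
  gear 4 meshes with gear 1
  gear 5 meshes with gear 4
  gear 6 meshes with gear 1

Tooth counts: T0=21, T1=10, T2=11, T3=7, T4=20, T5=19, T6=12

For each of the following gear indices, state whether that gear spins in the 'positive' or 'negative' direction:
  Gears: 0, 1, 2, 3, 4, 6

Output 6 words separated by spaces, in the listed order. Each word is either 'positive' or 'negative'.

Answer: negative positive negative positive negative negative

Derivation:
Gear 0 (driver): negative (depth 0)
  gear 1: meshes with gear 0 -> depth 1 -> positive (opposite of gear 0)
  gear 2: meshes with gear 1 -> depth 2 -> negative (opposite of gear 1)
  gear 3: meshes with gear 0 -> depth 1 -> positive (opposite of gear 0)
  gear 4: meshes with gear 1 -> depth 2 -> negative (opposite of gear 1)
  gear 5: meshes with gear 4 -> depth 3 -> positive (opposite of gear 4)
  gear 6: meshes with gear 1 -> depth 2 -> negative (opposite of gear 1)
Queried indices 0, 1, 2, 3, 4, 6 -> negative, positive, negative, positive, negative, negative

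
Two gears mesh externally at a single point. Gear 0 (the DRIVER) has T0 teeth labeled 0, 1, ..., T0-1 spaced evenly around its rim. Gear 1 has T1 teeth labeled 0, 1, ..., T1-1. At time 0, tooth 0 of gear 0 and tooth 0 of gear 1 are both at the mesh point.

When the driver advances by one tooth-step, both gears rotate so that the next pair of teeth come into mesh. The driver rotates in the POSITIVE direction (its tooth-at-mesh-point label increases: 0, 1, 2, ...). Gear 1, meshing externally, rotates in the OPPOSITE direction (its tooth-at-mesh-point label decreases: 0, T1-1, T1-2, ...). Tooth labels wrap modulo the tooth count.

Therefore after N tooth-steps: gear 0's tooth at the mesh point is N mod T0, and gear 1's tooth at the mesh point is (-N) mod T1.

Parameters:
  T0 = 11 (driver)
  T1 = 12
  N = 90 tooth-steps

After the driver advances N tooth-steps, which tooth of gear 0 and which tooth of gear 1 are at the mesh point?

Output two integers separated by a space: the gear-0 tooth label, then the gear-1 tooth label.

Answer: 2 6

Derivation:
Gear 0 (driver, T0=11): tooth at mesh = N mod T0
  90 = 8 * 11 + 2, so 90 mod 11 = 2
  gear 0 tooth = 2
Gear 1 (driven, T1=12): tooth at mesh = (-N) mod T1
  90 = 7 * 12 + 6, so 90 mod 12 = 6
  (-90) mod 12 = (-6) mod 12 = 12 - 6 = 6
Mesh after 90 steps: gear-0 tooth 2 meets gear-1 tooth 6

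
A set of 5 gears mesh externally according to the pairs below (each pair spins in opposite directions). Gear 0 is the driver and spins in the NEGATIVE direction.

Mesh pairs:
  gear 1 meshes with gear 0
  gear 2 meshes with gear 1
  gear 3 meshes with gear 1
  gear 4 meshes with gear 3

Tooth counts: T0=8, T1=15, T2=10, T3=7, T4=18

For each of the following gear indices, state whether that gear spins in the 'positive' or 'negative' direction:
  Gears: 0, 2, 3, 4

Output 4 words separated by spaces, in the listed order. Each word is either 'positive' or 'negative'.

Answer: negative negative negative positive

Derivation:
Gear 0 (driver): negative (depth 0)
  gear 1: meshes with gear 0 -> depth 1 -> positive (opposite of gear 0)
  gear 2: meshes with gear 1 -> depth 2 -> negative (opposite of gear 1)
  gear 3: meshes with gear 1 -> depth 2 -> negative (opposite of gear 1)
  gear 4: meshes with gear 3 -> depth 3 -> positive (opposite of gear 3)
Queried indices 0, 2, 3, 4 -> negative, negative, negative, positive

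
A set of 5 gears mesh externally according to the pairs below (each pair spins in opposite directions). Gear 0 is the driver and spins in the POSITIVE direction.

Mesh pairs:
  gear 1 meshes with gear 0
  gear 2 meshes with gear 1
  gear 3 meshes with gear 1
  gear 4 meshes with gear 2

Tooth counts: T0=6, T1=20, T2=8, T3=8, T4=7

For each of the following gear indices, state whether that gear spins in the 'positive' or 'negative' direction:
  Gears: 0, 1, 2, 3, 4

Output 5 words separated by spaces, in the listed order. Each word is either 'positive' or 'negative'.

Gear 0 (driver): positive (depth 0)
  gear 1: meshes with gear 0 -> depth 1 -> negative (opposite of gear 0)
  gear 2: meshes with gear 1 -> depth 2 -> positive (opposite of gear 1)
  gear 3: meshes with gear 1 -> depth 2 -> positive (opposite of gear 1)
  gear 4: meshes with gear 2 -> depth 3 -> negative (opposite of gear 2)
Queried indices 0, 1, 2, 3, 4 -> positive, negative, positive, positive, negative

Answer: positive negative positive positive negative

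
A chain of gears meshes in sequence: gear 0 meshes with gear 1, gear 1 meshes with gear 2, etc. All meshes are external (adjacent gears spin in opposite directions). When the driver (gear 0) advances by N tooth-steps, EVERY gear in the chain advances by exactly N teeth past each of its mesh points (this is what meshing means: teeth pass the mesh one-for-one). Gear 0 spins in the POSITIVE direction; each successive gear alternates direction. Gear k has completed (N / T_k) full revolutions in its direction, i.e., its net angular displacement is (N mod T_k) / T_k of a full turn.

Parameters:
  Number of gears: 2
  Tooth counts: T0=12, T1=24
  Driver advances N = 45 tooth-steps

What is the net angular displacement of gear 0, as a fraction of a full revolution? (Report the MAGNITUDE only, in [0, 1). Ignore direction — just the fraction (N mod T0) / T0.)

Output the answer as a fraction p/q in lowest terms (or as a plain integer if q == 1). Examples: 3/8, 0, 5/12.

Chain of 2 gears, tooth counts: [12, 24]
  gear 0: T0=12, direction=positive, advance = 45 mod 12 = 9 teeth = 9/12 turn
  gear 1: T1=24, direction=negative, advance = 45 mod 24 = 21 teeth = 21/24 turn
Gear 0: 45 mod 12 = 9
Fraction = 9 / 12 = 3/4 (gcd(9,12)=3) = 3/4

Answer: 3/4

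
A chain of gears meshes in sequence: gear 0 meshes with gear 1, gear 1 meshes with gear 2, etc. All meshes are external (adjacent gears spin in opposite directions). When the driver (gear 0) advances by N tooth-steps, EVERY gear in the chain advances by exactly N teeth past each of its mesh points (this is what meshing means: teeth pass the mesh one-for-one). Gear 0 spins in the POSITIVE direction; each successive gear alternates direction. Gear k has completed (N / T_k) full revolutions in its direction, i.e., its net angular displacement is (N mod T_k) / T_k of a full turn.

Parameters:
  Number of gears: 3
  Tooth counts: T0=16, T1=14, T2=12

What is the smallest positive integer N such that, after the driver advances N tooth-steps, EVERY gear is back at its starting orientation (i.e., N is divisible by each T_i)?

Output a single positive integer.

Gear k returns to start when N is a multiple of T_k.
All gears at start simultaneously when N is a common multiple of [16, 14, 12]; the smallest such N is lcm(16, 14, 12).
Start: lcm = T0 = 16
Fold in T1=14: gcd(16, 14) = 2; lcm(16, 14) = 16 * 14 / 2 = 224 / 2 = 112
Fold in T2=12: gcd(112, 12) = 4; lcm(112, 12) = 112 * 12 / 4 = 1344 / 4 = 336
Full cycle length = 336

Answer: 336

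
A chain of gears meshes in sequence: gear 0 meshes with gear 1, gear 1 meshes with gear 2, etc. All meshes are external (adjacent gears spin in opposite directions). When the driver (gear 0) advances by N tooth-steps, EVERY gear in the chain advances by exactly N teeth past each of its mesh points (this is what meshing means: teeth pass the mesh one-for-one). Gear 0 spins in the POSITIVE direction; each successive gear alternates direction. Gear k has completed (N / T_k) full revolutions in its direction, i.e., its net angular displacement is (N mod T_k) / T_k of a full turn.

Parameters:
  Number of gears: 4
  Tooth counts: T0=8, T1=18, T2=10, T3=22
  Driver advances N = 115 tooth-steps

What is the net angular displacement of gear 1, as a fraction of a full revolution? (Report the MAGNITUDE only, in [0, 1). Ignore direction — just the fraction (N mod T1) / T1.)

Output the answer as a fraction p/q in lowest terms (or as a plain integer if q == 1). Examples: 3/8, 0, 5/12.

Answer: 7/18

Derivation:
Chain of 4 gears, tooth counts: [8, 18, 10, 22]
  gear 0: T0=8, direction=positive, advance = 115 mod 8 = 3 teeth = 3/8 turn
  gear 1: T1=18, direction=negative, advance = 115 mod 18 = 7 teeth = 7/18 turn
  gear 2: T2=10, direction=positive, advance = 115 mod 10 = 5 teeth = 5/10 turn
  gear 3: T3=22, direction=negative, advance = 115 mod 22 = 5 teeth = 5/22 turn
Gear 1: 115 mod 18 = 7
Fraction = 7 / 18 = 7/18 (gcd(7,18)=1) = 7/18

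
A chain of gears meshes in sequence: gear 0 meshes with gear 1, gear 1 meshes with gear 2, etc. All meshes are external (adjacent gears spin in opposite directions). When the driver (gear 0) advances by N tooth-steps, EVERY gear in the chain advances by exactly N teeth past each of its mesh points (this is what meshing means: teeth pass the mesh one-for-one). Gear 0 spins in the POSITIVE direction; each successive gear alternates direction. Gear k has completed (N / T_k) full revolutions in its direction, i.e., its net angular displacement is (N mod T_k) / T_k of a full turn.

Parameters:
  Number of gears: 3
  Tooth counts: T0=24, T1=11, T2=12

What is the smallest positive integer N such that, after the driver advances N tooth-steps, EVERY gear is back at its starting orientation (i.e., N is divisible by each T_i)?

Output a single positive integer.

Answer: 264

Derivation:
Gear k returns to start when N is a multiple of T_k.
All gears at start simultaneously when N is a common multiple of [24, 11, 12]; the smallest such N is lcm(24, 11, 12).
Start: lcm = T0 = 24
Fold in T1=11: gcd(24, 11) = 1; lcm(24, 11) = 24 * 11 / 1 = 264 / 1 = 264
Fold in T2=12: gcd(264, 12) = 12; lcm(264, 12) = 264 * 12 / 12 = 3168 / 12 = 264
Full cycle length = 264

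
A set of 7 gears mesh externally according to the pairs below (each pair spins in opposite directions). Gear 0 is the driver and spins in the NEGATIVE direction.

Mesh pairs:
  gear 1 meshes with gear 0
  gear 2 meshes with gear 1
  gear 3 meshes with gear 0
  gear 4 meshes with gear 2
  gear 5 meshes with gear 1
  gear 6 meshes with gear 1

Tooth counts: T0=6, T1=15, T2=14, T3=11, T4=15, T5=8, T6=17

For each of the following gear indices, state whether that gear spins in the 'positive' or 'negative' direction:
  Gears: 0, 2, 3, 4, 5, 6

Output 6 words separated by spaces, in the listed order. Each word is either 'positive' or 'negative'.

Gear 0 (driver): negative (depth 0)
  gear 1: meshes with gear 0 -> depth 1 -> positive (opposite of gear 0)
  gear 2: meshes with gear 1 -> depth 2 -> negative (opposite of gear 1)
  gear 3: meshes with gear 0 -> depth 1 -> positive (opposite of gear 0)
  gear 4: meshes with gear 2 -> depth 3 -> positive (opposite of gear 2)
  gear 5: meshes with gear 1 -> depth 2 -> negative (opposite of gear 1)
  gear 6: meshes with gear 1 -> depth 2 -> negative (opposite of gear 1)
Queried indices 0, 2, 3, 4, 5, 6 -> negative, negative, positive, positive, negative, negative

Answer: negative negative positive positive negative negative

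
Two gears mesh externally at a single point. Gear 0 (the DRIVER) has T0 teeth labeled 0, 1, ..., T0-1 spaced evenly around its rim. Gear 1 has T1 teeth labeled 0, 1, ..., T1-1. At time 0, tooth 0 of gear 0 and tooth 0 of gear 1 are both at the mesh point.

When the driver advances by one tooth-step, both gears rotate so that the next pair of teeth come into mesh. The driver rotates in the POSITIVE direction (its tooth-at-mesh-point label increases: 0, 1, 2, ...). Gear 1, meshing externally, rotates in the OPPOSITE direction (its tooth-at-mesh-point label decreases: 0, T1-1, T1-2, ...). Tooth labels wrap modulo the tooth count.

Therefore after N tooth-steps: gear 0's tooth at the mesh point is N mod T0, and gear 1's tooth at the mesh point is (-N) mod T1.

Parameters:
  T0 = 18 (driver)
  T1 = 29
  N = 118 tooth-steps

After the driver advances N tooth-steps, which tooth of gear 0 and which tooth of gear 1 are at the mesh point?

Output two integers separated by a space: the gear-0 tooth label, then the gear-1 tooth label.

Gear 0 (driver, T0=18): tooth at mesh = N mod T0
  118 = 6 * 18 + 10, so 118 mod 18 = 10
  gear 0 tooth = 10
Gear 1 (driven, T1=29): tooth at mesh = (-N) mod T1
  118 = 4 * 29 + 2, so 118 mod 29 = 2
  (-118) mod 29 = (-2) mod 29 = 29 - 2 = 27
Mesh after 118 steps: gear-0 tooth 10 meets gear-1 tooth 27

Answer: 10 27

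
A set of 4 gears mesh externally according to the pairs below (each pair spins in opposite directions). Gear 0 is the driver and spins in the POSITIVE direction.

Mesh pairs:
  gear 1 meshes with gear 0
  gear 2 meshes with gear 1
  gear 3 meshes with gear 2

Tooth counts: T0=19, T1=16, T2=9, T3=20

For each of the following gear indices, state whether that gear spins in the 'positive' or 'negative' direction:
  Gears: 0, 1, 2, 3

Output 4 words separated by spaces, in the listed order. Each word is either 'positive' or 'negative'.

Answer: positive negative positive negative

Derivation:
Gear 0 (driver): positive (depth 0)
  gear 1: meshes with gear 0 -> depth 1 -> negative (opposite of gear 0)
  gear 2: meshes with gear 1 -> depth 2 -> positive (opposite of gear 1)
  gear 3: meshes with gear 2 -> depth 3 -> negative (opposite of gear 2)
Queried indices 0, 1, 2, 3 -> positive, negative, positive, negative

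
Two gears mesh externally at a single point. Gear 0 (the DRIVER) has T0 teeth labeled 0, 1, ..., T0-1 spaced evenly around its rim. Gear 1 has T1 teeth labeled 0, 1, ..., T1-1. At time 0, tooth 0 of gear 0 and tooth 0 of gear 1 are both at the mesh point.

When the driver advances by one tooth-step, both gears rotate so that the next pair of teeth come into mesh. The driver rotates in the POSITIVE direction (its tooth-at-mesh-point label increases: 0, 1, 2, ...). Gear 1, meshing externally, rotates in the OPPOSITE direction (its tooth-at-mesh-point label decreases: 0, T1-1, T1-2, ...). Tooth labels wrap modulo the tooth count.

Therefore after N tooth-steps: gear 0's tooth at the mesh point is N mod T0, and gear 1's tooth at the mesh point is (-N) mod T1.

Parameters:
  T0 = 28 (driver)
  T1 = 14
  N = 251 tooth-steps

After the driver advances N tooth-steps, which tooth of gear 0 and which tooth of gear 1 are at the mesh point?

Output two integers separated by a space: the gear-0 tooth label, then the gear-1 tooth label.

Gear 0 (driver, T0=28): tooth at mesh = N mod T0
  251 = 8 * 28 + 27, so 251 mod 28 = 27
  gear 0 tooth = 27
Gear 1 (driven, T1=14): tooth at mesh = (-N) mod T1
  251 = 17 * 14 + 13, so 251 mod 14 = 13
  (-251) mod 14 = (-13) mod 14 = 14 - 13 = 1
Mesh after 251 steps: gear-0 tooth 27 meets gear-1 tooth 1

Answer: 27 1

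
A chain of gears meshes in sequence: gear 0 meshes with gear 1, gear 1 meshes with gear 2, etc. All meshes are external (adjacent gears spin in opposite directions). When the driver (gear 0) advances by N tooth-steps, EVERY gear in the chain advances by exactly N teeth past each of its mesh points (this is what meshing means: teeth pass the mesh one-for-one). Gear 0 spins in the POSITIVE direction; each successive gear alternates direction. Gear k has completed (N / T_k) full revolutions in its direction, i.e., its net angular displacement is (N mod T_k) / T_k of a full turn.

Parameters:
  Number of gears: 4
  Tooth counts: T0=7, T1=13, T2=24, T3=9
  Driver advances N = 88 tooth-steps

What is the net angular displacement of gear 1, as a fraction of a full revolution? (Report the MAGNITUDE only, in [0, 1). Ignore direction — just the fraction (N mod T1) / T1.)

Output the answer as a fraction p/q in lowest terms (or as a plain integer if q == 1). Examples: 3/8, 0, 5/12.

Answer: 10/13

Derivation:
Chain of 4 gears, tooth counts: [7, 13, 24, 9]
  gear 0: T0=7, direction=positive, advance = 88 mod 7 = 4 teeth = 4/7 turn
  gear 1: T1=13, direction=negative, advance = 88 mod 13 = 10 teeth = 10/13 turn
  gear 2: T2=24, direction=positive, advance = 88 mod 24 = 16 teeth = 16/24 turn
  gear 3: T3=9, direction=negative, advance = 88 mod 9 = 7 teeth = 7/9 turn
Gear 1: 88 mod 13 = 10
Fraction = 10 / 13 = 10/13 (gcd(10,13)=1) = 10/13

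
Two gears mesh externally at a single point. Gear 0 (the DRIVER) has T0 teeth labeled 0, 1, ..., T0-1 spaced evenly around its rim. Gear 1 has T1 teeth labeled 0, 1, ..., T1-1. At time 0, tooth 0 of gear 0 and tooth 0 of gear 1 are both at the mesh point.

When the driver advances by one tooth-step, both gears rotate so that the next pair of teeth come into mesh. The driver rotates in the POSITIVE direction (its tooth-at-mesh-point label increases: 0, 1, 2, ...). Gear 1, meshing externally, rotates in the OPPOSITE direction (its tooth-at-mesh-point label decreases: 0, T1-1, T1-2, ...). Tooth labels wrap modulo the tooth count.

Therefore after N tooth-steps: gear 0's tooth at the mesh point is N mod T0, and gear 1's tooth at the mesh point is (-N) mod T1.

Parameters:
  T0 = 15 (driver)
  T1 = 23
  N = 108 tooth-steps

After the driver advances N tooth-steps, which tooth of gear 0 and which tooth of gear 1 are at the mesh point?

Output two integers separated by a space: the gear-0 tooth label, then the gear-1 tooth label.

Gear 0 (driver, T0=15): tooth at mesh = N mod T0
  108 = 7 * 15 + 3, so 108 mod 15 = 3
  gear 0 tooth = 3
Gear 1 (driven, T1=23): tooth at mesh = (-N) mod T1
  108 = 4 * 23 + 16, so 108 mod 23 = 16
  (-108) mod 23 = (-16) mod 23 = 23 - 16 = 7
Mesh after 108 steps: gear-0 tooth 3 meets gear-1 tooth 7

Answer: 3 7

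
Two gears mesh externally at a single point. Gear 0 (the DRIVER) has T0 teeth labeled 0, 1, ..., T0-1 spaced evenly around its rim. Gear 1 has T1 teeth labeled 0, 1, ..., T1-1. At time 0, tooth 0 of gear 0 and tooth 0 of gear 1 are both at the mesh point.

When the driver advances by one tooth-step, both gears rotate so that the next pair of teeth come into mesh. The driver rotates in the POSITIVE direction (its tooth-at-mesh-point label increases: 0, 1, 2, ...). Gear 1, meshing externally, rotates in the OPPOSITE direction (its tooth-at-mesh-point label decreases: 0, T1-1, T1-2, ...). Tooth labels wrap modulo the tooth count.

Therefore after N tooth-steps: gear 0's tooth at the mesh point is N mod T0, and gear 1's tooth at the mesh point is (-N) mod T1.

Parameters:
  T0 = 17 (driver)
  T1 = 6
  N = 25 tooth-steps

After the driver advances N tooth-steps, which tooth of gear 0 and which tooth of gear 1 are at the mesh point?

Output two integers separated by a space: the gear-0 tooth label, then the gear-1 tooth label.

Gear 0 (driver, T0=17): tooth at mesh = N mod T0
  25 = 1 * 17 + 8, so 25 mod 17 = 8
  gear 0 tooth = 8
Gear 1 (driven, T1=6): tooth at mesh = (-N) mod T1
  25 = 4 * 6 + 1, so 25 mod 6 = 1
  (-25) mod 6 = (-1) mod 6 = 6 - 1 = 5
Mesh after 25 steps: gear-0 tooth 8 meets gear-1 tooth 5

Answer: 8 5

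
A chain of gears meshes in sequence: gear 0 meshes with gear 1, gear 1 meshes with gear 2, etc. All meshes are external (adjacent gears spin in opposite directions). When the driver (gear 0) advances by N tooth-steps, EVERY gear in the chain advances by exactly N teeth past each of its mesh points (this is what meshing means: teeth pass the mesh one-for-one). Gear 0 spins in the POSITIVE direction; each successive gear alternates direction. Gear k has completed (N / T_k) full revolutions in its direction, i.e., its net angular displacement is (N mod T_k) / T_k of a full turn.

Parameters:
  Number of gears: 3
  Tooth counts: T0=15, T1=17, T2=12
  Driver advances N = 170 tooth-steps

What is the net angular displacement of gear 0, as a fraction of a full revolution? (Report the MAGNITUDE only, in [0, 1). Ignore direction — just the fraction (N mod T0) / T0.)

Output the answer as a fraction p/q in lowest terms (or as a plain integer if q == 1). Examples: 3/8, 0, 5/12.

Chain of 3 gears, tooth counts: [15, 17, 12]
  gear 0: T0=15, direction=positive, advance = 170 mod 15 = 5 teeth = 5/15 turn
  gear 1: T1=17, direction=negative, advance = 170 mod 17 = 0 teeth = 0/17 turn
  gear 2: T2=12, direction=positive, advance = 170 mod 12 = 2 teeth = 2/12 turn
Gear 0: 170 mod 15 = 5
Fraction = 5 / 15 = 1/3 (gcd(5,15)=5) = 1/3

Answer: 1/3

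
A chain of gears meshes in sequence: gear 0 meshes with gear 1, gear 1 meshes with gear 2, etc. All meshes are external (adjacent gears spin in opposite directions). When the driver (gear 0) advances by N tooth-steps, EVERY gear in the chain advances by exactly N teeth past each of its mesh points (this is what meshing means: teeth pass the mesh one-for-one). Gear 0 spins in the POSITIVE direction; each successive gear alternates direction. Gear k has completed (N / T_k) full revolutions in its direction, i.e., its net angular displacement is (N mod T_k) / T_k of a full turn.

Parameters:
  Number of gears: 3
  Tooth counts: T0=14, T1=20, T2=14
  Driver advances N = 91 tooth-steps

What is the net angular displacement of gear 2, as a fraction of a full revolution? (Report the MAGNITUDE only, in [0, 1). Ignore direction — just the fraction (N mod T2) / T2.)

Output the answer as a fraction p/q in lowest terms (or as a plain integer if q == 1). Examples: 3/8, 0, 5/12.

Answer: 1/2

Derivation:
Chain of 3 gears, tooth counts: [14, 20, 14]
  gear 0: T0=14, direction=positive, advance = 91 mod 14 = 7 teeth = 7/14 turn
  gear 1: T1=20, direction=negative, advance = 91 mod 20 = 11 teeth = 11/20 turn
  gear 2: T2=14, direction=positive, advance = 91 mod 14 = 7 teeth = 7/14 turn
Gear 2: 91 mod 14 = 7
Fraction = 7 / 14 = 1/2 (gcd(7,14)=7) = 1/2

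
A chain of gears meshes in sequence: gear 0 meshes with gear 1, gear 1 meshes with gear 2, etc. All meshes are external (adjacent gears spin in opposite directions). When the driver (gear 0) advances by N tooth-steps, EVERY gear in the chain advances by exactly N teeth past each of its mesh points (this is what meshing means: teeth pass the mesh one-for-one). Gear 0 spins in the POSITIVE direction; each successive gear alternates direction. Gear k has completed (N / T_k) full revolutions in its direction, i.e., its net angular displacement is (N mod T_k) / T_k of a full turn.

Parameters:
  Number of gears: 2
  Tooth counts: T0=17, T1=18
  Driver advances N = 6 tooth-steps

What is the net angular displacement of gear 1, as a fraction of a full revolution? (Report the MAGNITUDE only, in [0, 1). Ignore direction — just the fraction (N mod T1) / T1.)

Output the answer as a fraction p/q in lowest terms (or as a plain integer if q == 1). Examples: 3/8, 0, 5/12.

Chain of 2 gears, tooth counts: [17, 18]
  gear 0: T0=17, direction=positive, advance = 6 mod 17 = 6 teeth = 6/17 turn
  gear 1: T1=18, direction=negative, advance = 6 mod 18 = 6 teeth = 6/18 turn
Gear 1: 6 mod 18 = 6
Fraction = 6 / 18 = 1/3 (gcd(6,18)=6) = 1/3

Answer: 1/3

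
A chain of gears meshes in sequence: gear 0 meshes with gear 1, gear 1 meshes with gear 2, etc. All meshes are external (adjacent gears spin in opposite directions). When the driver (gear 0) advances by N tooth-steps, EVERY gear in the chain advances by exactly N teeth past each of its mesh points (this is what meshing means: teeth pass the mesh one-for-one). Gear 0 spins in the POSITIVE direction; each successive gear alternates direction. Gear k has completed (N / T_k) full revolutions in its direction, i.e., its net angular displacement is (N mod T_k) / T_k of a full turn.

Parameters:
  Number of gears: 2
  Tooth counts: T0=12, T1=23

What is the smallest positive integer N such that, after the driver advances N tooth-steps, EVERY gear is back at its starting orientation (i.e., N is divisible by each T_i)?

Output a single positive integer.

Answer: 276

Derivation:
Gear k returns to start when N is a multiple of T_k.
All gears at start simultaneously when N is a common multiple of [12, 23]; the smallest such N is lcm(12, 23).
Start: lcm = T0 = 12
Fold in T1=23: gcd(12, 23) = 1; lcm(12, 23) = 12 * 23 / 1 = 276 / 1 = 276
Full cycle length = 276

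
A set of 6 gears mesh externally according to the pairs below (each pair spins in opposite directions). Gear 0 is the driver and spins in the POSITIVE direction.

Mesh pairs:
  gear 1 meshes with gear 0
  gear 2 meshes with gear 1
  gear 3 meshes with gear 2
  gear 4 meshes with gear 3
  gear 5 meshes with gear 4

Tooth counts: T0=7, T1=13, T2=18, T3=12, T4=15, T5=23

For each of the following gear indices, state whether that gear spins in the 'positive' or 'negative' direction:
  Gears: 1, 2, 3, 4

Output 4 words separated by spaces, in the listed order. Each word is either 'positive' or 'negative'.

Answer: negative positive negative positive

Derivation:
Gear 0 (driver): positive (depth 0)
  gear 1: meshes with gear 0 -> depth 1 -> negative (opposite of gear 0)
  gear 2: meshes with gear 1 -> depth 2 -> positive (opposite of gear 1)
  gear 3: meshes with gear 2 -> depth 3 -> negative (opposite of gear 2)
  gear 4: meshes with gear 3 -> depth 4 -> positive (opposite of gear 3)
  gear 5: meshes with gear 4 -> depth 5 -> negative (opposite of gear 4)
Queried indices 1, 2, 3, 4 -> negative, positive, negative, positive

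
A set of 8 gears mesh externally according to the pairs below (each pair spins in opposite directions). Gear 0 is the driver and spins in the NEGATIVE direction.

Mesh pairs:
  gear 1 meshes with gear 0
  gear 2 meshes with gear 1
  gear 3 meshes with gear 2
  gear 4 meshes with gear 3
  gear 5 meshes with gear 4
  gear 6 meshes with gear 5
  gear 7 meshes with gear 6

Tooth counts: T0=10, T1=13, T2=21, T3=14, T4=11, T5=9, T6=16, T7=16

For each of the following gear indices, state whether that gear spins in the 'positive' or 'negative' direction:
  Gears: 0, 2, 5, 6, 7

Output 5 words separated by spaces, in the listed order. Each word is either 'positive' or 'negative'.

Gear 0 (driver): negative (depth 0)
  gear 1: meshes with gear 0 -> depth 1 -> positive (opposite of gear 0)
  gear 2: meshes with gear 1 -> depth 2 -> negative (opposite of gear 1)
  gear 3: meshes with gear 2 -> depth 3 -> positive (opposite of gear 2)
  gear 4: meshes with gear 3 -> depth 4 -> negative (opposite of gear 3)
  gear 5: meshes with gear 4 -> depth 5 -> positive (opposite of gear 4)
  gear 6: meshes with gear 5 -> depth 6 -> negative (opposite of gear 5)
  gear 7: meshes with gear 6 -> depth 7 -> positive (opposite of gear 6)
Queried indices 0, 2, 5, 6, 7 -> negative, negative, positive, negative, positive

Answer: negative negative positive negative positive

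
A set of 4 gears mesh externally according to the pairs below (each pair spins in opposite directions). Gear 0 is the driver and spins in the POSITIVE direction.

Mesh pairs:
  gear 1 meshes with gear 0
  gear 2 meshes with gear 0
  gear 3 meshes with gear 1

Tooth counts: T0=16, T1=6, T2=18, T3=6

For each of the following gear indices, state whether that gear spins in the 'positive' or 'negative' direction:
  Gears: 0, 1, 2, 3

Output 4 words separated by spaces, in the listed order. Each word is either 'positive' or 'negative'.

Gear 0 (driver): positive (depth 0)
  gear 1: meshes with gear 0 -> depth 1 -> negative (opposite of gear 0)
  gear 2: meshes with gear 0 -> depth 1 -> negative (opposite of gear 0)
  gear 3: meshes with gear 1 -> depth 2 -> positive (opposite of gear 1)
Queried indices 0, 1, 2, 3 -> positive, negative, negative, positive

Answer: positive negative negative positive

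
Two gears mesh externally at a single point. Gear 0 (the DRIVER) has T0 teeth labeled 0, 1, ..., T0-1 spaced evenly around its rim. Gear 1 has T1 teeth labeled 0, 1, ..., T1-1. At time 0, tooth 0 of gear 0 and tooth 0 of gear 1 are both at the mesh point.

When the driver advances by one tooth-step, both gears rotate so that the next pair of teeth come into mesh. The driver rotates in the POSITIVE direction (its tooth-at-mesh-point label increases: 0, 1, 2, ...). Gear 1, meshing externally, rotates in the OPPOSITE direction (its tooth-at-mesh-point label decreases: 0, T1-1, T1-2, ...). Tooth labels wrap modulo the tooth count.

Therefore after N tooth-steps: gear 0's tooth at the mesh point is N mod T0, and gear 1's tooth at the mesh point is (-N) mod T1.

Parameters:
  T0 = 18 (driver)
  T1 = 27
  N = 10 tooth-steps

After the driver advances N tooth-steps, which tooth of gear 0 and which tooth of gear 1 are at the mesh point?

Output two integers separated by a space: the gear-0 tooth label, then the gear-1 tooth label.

Answer: 10 17

Derivation:
Gear 0 (driver, T0=18): tooth at mesh = N mod T0
  10 = 0 * 18 + 10, so 10 mod 18 = 10
  gear 0 tooth = 10
Gear 1 (driven, T1=27): tooth at mesh = (-N) mod T1
  10 = 0 * 27 + 10, so 10 mod 27 = 10
  (-10) mod 27 = (-10) mod 27 = 27 - 10 = 17
Mesh after 10 steps: gear-0 tooth 10 meets gear-1 tooth 17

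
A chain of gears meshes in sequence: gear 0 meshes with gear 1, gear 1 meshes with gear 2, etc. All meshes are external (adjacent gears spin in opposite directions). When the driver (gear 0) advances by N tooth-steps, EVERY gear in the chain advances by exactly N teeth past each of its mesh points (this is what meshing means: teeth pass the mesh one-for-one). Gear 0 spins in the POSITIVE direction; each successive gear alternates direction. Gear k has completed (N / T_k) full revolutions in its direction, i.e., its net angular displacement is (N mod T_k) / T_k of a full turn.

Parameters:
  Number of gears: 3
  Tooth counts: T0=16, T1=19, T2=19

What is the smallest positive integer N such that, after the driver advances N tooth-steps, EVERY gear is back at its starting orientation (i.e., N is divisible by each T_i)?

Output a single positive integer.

Answer: 304

Derivation:
Gear k returns to start when N is a multiple of T_k.
All gears at start simultaneously when N is a common multiple of [16, 19, 19]; the smallest such N is lcm(16, 19, 19).
Start: lcm = T0 = 16
Fold in T1=19: gcd(16, 19) = 1; lcm(16, 19) = 16 * 19 / 1 = 304 / 1 = 304
Fold in T2=19: gcd(304, 19) = 19; lcm(304, 19) = 304 * 19 / 19 = 5776 / 19 = 304
Full cycle length = 304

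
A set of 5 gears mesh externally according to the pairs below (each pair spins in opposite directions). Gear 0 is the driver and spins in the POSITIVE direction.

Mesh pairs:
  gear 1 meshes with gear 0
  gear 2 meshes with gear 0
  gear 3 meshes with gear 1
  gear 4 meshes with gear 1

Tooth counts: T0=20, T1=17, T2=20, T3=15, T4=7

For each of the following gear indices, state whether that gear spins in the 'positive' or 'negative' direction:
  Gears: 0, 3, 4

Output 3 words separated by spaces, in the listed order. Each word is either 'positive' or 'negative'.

Gear 0 (driver): positive (depth 0)
  gear 1: meshes with gear 0 -> depth 1 -> negative (opposite of gear 0)
  gear 2: meshes with gear 0 -> depth 1 -> negative (opposite of gear 0)
  gear 3: meshes with gear 1 -> depth 2 -> positive (opposite of gear 1)
  gear 4: meshes with gear 1 -> depth 2 -> positive (opposite of gear 1)
Queried indices 0, 3, 4 -> positive, positive, positive

Answer: positive positive positive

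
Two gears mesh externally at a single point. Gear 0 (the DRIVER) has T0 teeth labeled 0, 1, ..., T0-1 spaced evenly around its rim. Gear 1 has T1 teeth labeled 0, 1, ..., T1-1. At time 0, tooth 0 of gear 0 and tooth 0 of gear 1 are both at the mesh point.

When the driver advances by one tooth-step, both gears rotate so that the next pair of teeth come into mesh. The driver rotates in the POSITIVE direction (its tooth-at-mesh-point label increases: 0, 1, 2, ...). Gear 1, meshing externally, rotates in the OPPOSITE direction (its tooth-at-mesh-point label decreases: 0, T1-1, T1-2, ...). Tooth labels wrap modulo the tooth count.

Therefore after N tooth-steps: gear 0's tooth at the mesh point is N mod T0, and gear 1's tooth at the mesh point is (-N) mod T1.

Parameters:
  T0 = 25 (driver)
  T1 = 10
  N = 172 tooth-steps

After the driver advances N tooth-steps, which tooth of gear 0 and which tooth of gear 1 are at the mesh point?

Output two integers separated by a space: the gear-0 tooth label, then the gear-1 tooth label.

Answer: 22 8

Derivation:
Gear 0 (driver, T0=25): tooth at mesh = N mod T0
  172 = 6 * 25 + 22, so 172 mod 25 = 22
  gear 0 tooth = 22
Gear 1 (driven, T1=10): tooth at mesh = (-N) mod T1
  172 = 17 * 10 + 2, so 172 mod 10 = 2
  (-172) mod 10 = (-2) mod 10 = 10 - 2 = 8
Mesh after 172 steps: gear-0 tooth 22 meets gear-1 tooth 8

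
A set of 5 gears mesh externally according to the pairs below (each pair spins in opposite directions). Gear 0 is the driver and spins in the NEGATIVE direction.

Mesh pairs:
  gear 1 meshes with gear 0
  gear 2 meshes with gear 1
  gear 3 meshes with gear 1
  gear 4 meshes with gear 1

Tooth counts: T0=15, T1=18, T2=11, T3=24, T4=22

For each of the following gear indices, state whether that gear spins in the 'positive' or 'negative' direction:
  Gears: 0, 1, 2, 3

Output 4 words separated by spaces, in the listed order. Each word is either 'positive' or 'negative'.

Answer: negative positive negative negative

Derivation:
Gear 0 (driver): negative (depth 0)
  gear 1: meshes with gear 0 -> depth 1 -> positive (opposite of gear 0)
  gear 2: meshes with gear 1 -> depth 2 -> negative (opposite of gear 1)
  gear 3: meshes with gear 1 -> depth 2 -> negative (opposite of gear 1)
  gear 4: meshes with gear 1 -> depth 2 -> negative (opposite of gear 1)
Queried indices 0, 1, 2, 3 -> negative, positive, negative, negative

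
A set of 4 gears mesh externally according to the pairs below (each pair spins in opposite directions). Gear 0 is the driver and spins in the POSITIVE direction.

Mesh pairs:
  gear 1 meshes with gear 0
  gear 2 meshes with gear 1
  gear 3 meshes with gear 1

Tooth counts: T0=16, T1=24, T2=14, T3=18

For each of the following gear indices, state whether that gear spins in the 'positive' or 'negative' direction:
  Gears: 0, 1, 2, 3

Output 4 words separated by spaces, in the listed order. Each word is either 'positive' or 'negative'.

Gear 0 (driver): positive (depth 0)
  gear 1: meshes with gear 0 -> depth 1 -> negative (opposite of gear 0)
  gear 2: meshes with gear 1 -> depth 2 -> positive (opposite of gear 1)
  gear 3: meshes with gear 1 -> depth 2 -> positive (opposite of gear 1)
Queried indices 0, 1, 2, 3 -> positive, negative, positive, positive

Answer: positive negative positive positive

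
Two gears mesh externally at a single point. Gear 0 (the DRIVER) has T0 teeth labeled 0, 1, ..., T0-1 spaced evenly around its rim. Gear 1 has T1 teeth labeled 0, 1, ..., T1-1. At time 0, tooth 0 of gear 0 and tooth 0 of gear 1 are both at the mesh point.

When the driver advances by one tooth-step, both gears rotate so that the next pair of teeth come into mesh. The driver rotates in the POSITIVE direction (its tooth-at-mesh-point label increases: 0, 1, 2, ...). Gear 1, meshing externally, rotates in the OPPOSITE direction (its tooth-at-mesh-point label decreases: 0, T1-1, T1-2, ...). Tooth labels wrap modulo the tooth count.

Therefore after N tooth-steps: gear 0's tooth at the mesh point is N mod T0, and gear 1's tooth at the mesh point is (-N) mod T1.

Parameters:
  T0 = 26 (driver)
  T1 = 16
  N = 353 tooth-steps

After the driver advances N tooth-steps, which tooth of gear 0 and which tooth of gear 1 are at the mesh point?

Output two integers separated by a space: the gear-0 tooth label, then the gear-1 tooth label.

Answer: 15 15

Derivation:
Gear 0 (driver, T0=26): tooth at mesh = N mod T0
  353 = 13 * 26 + 15, so 353 mod 26 = 15
  gear 0 tooth = 15
Gear 1 (driven, T1=16): tooth at mesh = (-N) mod T1
  353 = 22 * 16 + 1, so 353 mod 16 = 1
  (-353) mod 16 = (-1) mod 16 = 16 - 1 = 15
Mesh after 353 steps: gear-0 tooth 15 meets gear-1 tooth 15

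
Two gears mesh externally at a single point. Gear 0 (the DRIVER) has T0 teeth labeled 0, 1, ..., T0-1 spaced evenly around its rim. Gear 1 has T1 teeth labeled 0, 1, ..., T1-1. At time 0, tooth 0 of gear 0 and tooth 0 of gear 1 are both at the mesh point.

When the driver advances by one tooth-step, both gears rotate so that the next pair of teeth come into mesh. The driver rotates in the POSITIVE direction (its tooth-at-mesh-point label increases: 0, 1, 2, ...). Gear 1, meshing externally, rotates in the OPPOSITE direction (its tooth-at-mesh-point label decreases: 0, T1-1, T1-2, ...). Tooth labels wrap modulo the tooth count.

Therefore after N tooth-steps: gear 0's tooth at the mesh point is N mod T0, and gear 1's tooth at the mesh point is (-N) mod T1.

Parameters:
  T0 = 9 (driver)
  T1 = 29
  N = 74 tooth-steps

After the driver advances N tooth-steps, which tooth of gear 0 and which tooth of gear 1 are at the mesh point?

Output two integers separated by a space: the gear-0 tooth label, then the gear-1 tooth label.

Answer: 2 13

Derivation:
Gear 0 (driver, T0=9): tooth at mesh = N mod T0
  74 = 8 * 9 + 2, so 74 mod 9 = 2
  gear 0 tooth = 2
Gear 1 (driven, T1=29): tooth at mesh = (-N) mod T1
  74 = 2 * 29 + 16, so 74 mod 29 = 16
  (-74) mod 29 = (-16) mod 29 = 29 - 16 = 13
Mesh after 74 steps: gear-0 tooth 2 meets gear-1 tooth 13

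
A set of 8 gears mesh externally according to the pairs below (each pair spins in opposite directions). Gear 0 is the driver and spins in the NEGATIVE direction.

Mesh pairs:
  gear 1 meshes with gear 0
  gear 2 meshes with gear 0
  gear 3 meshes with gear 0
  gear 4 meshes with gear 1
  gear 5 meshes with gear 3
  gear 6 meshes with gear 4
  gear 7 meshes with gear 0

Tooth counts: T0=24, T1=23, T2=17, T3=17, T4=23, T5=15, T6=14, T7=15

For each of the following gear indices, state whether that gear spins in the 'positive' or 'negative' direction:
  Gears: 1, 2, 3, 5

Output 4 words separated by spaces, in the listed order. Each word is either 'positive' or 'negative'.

Answer: positive positive positive negative

Derivation:
Gear 0 (driver): negative (depth 0)
  gear 1: meshes with gear 0 -> depth 1 -> positive (opposite of gear 0)
  gear 2: meshes with gear 0 -> depth 1 -> positive (opposite of gear 0)
  gear 3: meshes with gear 0 -> depth 1 -> positive (opposite of gear 0)
  gear 4: meshes with gear 1 -> depth 2 -> negative (opposite of gear 1)
  gear 5: meshes with gear 3 -> depth 2 -> negative (opposite of gear 3)
  gear 6: meshes with gear 4 -> depth 3 -> positive (opposite of gear 4)
  gear 7: meshes with gear 0 -> depth 1 -> positive (opposite of gear 0)
Queried indices 1, 2, 3, 5 -> positive, positive, positive, negative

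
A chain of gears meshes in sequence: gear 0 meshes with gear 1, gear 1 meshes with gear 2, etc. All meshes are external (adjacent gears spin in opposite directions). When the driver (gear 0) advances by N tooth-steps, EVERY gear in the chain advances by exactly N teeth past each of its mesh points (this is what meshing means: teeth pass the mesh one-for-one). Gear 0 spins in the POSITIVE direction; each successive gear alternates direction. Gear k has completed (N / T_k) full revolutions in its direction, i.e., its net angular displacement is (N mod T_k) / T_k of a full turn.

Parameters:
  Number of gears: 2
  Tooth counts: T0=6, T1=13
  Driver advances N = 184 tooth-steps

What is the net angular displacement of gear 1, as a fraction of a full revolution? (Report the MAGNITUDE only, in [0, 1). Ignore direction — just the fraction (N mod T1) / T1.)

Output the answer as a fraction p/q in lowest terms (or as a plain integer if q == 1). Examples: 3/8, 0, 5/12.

Answer: 2/13

Derivation:
Chain of 2 gears, tooth counts: [6, 13]
  gear 0: T0=6, direction=positive, advance = 184 mod 6 = 4 teeth = 4/6 turn
  gear 1: T1=13, direction=negative, advance = 184 mod 13 = 2 teeth = 2/13 turn
Gear 1: 184 mod 13 = 2
Fraction = 2 / 13 = 2/13 (gcd(2,13)=1) = 2/13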